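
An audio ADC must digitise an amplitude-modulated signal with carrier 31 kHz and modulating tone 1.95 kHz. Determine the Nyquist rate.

AM sidebands sit at fc ± fm = 29.05 kHz and 32.95 kHz.
Highest-frequency component: 32.95 kHz.
Nyquist rate = 2 × 32.95 kHz = 65.9 kHz.

65.9 kHz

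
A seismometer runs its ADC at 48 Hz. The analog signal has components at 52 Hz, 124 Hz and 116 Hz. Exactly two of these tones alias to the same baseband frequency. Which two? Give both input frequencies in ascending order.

fs/2 = 24 Hz.
52 Hz mod fs = 4 Hz.
4 Hz ≤ fs/2 = 24 Hz, appears at 4 Hz.
124 Hz mod fs = 28 Hz.
28 Hz > fs/2 = 24 Hz, folds to fs − 28 Hz = 20 Hz.
116 Hz mod fs = 20 Hz.
20 Hz ≤ fs/2 = 24 Hz, appears at 20 Hz.
116 Hz and 124 Hz both map to 20 Hz.

116 Hz, 124 Hz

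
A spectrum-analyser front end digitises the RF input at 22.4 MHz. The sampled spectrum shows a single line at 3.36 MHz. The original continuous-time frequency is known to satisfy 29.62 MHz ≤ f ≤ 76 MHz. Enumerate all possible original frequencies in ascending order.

41.44 MHz, 48.16 MHz, 63.84 MHz, 70.56 MHz

Frequencies that alias to 3.36 MHz are k·fs ± 3.36 MHz for integer k ≥ 0.
k=0: 3.36 MHz.
k=1: 19.04 MHz, 25.76 MHz.
k=2: 41.44 MHz, 48.16 MHz.
k=3: 63.84 MHz, 70.56 MHz.
k=4: 86.24 MHz, 92.96 MHz.
Within [29.62 MHz, 76 MHz]: 41.44 MHz, 48.16 MHz, 63.84 MHz, 70.56 MHz.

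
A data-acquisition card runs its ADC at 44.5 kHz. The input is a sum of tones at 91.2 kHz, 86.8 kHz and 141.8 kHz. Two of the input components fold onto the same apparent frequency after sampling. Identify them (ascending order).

fs/2 = 22.25 kHz.
91.2 kHz mod fs = 2.2 kHz.
2.2 kHz ≤ fs/2 = 22.25 kHz, appears at 2.2 kHz.
86.8 kHz mod fs = 42.3 kHz.
42.3 kHz > fs/2 = 22.25 kHz, folds to fs − 42.3 kHz = 2.2 kHz.
141.8 kHz mod fs = 8.3 kHz.
8.3 kHz ≤ fs/2 = 22.25 kHz, appears at 8.3 kHz.
86.8 kHz and 91.2 kHz both map to 2.2 kHz.

86.8 kHz, 91.2 kHz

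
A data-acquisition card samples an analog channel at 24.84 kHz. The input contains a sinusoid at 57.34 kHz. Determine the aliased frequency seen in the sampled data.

57.34 kHz mod fs = 7.66 kHz.
7.66 kHz ≤ fs/2 = 12.42 kHz, appears at 7.66 kHz.

7.66 kHz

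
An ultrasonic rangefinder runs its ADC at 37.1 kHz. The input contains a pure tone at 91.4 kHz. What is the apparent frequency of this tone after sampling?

91.4 kHz mod fs = 17.2 kHz.
17.2 kHz ≤ fs/2 = 18.55 kHz, appears at 17.2 kHz.

17.2 kHz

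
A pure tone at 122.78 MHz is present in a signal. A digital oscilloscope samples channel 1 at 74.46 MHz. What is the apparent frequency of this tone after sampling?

122.78 MHz mod fs = 48.32 MHz.
48.32 MHz > fs/2 = 37.23 MHz, folds to fs − 48.32 MHz = 26.14 MHz.

26.14 MHz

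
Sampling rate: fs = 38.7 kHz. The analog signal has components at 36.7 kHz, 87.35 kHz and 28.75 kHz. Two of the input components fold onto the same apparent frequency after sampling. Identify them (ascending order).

28.75 kHz, 87.35 kHz

fs/2 = 19.35 kHz.
36.7 kHz > fs/2 = 19.35 kHz, folds to fs − 36.7 kHz = 2 kHz.
87.35 kHz mod fs = 9.95 kHz.
9.95 kHz ≤ fs/2 = 19.35 kHz, appears at 9.95 kHz.
28.75 kHz > fs/2 = 19.35 kHz, folds to fs − 28.75 kHz = 9.95 kHz.
28.75 kHz and 87.35 kHz both map to 9.95 kHz.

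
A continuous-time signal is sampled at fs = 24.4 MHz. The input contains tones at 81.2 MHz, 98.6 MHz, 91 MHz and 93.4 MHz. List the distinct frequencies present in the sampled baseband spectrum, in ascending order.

1 MHz, 4.2 MHz, 6.6 MHz, 8 MHz

fs/2 = 12.2 MHz.
81.2 MHz mod fs = 8 MHz.
8 MHz ≤ fs/2 = 12.2 MHz, appears at 8 MHz.
98.6 MHz mod fs = 1 MHz.
1 MHz ≤ fs/2 = 12.2 MHz, appears at 1 MHz.
91 MHz mod fs = 17.8 MHz.
17.8 MHz > fs/2 = 12.2 MHz, folds to fs − 17.8 MHz = 6.6 MHz.
93.4 MHz mod fs = 20.2 MHz.
20.2 MHz > fs/2 = 12.2 MHz, folds to fs − 20.2 MHz = 4.2 MHz.
Distinct values: {1 MHz, 4.2 MHz, 6.6 MHz, 8 MHz}.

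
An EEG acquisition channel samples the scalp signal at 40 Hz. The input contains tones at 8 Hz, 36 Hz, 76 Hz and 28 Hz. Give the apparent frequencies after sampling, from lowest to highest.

4 Hz, 8 Hz, 12 Hz

fs/2 = 20 Hz.
8 Hz ≤ fs/2 = 20 Hz, passes unchanged.
36 Hz > fs/2 = 20 Hz, folds to fs − 36 Hz = 4 Hz.
76 Hz mod fs = 36 Hz.
36 Hz > fs/2 = 20 Hz, folds to fs − 36 Hz = 4 Hz.
28 Hz > fs/2 = 20 Hz, folds to fs − 28 Hz = 12 Hz.
Distinct values: {4 Hz, 8 Hz, 12 Hz}.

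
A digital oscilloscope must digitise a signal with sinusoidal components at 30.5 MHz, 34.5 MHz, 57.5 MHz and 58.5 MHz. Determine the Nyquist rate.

Highest-frequency component: 58.5 MHz.
Nyquist rate = 2 × 58.5 MHz = 117 MHz.

117 MHz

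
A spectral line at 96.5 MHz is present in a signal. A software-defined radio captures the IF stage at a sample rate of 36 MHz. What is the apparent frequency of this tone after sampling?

11.5 MHz

96.5 MHz mod fs = 24.5 MHz.
24.5 MHz > fs/2 = 18 MHz, folds to fs − 24.5 MHz = 11.5 MHz.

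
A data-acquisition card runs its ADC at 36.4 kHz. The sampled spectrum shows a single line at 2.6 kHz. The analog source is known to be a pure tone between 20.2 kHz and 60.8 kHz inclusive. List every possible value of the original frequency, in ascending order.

Frequencies that alias to 2.6 kHz are k·fs ± 2.6 kHz for integer k ≥ 0.
k=0: 2.6 kHz.
k=1: 33.8 kHz, 39 kHz.
k=2: 70.2 kHz, 75.4 kHz.
Within [20.2 kHz, 60.8 kHz]: 33.8 kHz, 39 kHz.

33.8 kHz, 39 kHz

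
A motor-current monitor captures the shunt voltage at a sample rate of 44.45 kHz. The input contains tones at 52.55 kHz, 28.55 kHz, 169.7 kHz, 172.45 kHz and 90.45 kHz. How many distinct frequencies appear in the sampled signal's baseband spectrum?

4

fs/2 = 22.225 kHz.
52.55 kHz mod fs = 8.1 kHz.
8.1 kHz ≤ fs/2 = 22.225 kHz, appears at 8.1 kHz.
28.55 kHz > fs/2 = 22.225 kHz, folds to fs − 28.55 kHz = 15.9 kHz.
169.7 kHz mod fs = 36.35 kHz.
36.35 kHz > fs/2 = 22.225 kHz, folds to fs − 36.35 kHz = 8.1 kHz.
172.45 kHz mod fs = 39.1 kHz.
39.1 kHz > fs/2 = 22.225 kHz, folds to fs − 39.1 kHz = 5.35 kHz.
90.45 kHz mod fs = 1.55 kHz.
1.55 kHz ≤ fs/2 = 22.225 kHz, appears at 1.55 kHz.
Distinct values: {1.55 kHz, 5.35 kHz, 8.1 kHz, 15.9 kHz} → 4.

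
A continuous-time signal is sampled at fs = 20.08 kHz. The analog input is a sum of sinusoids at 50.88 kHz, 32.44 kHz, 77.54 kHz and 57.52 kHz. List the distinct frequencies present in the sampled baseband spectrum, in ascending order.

2.72 kHz, 2.78 kHz, 7.72 kHz, 9.36 kHz

fs/2 = 10.04 kHz.
50.88 kHz mod fs = 10.72 kHz.
10.72 kHz > fs/2 = 10.04 kHz, folds to fs − 10.72 kHz = 9.36 kHz.
32.44 kHz mod fs = 12.36 kHz.
12.36 kHz > fs/2 = 10.04 kHz, folds to fs − 12.36 kHz = 7.72 kHz.
77.54 kHz mod fs = 17.3 kHz.
17.3 kHz > fs/2 = 10.04 kHz, folds to fs − 17.3 kHz = 2.78 kHz.
57.52 kHz mod fs = 17.36 kHz.
17.36 kHz > fs/2 = 10.04 kHz, folds to fs − 17.36 kHz = 2.72 kHz.
Distinct values: {2.72 kHz, 2.78 kHz, 7.72 kHz, 9.36 kHz}.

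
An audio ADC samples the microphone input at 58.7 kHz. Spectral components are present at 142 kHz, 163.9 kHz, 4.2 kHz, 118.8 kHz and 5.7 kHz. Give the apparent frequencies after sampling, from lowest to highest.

fs/2 = 29.35 kHz.
142 kHz mod fs = 24.6 kHz.
24.6 kHz ≤ fs/2 = 29.35 kHz, appears at 24.6 kHz.
163.9 kHz mod fs = 46.5 kHz.
46.5 kHz > fs/2 = 29.35 kHz, folds to fs − 46.5 kHz = 12.2 kHz.
4.2 kHz ≤ fs/2 = 29.35 kHz, passes unchanged.
118.8 kHz mod fs = 1.4 kHz.
1.4 kHz ≤ fs/2 = 29.35 kHz, appears at 1.4 kHz.
5.7 kHz ≤ fs/2 = 29.35 kHz, passes unchanged.
Distinct values: {1.4 kHz, 4.2 kHz, 5.7 kHz, 12.2 kHz, 24.6 kHz}.

1.4 kHz, 4.2 kHz, 5.7 kHz, 12.2 kHz, 24.6 kHz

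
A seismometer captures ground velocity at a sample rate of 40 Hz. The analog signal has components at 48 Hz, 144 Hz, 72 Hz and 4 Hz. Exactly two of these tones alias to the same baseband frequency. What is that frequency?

8 Hz

fs/2 = 20 Hz.
48 Hz mod fs = 8 Hz.
8 Hz ≤ fs/2 = 20 Hz, appears at 8 Hz.
144 Hz mod fs = 24 Hz.
24 Hz > fs/2 = 20 Hz, folds to fs − 24 Hz = 16 Hz.
72 Hz mod fs = 32 Hz.
32 Hz > fs/2 = 20 Hz, folds to fs − 32 Hz = 8 Hz.
4 Hz ≤ fs/2 = 20 Hz, passes unchanged.
48 Hz and 72 Hz both map to 8 Hz.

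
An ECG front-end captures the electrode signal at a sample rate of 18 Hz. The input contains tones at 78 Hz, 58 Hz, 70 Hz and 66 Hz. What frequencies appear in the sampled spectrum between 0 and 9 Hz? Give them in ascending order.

fs/2 = 9 Hz.
78 Hz mod fs = 6 Hz.
6 Hz ≤ fs/2 = 9 Hz, appears at 6 Hz.
58 Hz mod fs = 4 Hz.
4 Hz ≤ fs/2 = 9 Hz, appears at 4 Hz.
70 Hz mod fs = 16 Hz.
16 Hz > fs/2 = 9 Hz, folds to fs − 16 Hz = 2 Hz.
66 Hz mod fs = 12 Hz.
12 Hz > fs/2 = 9 Hz, folds to fs − 12 Hz = 6 Hz.
Distinct values: {2 Hz, 4 Hz, 6 Hz}.

2 Hz, 4 Hz, 6 Hz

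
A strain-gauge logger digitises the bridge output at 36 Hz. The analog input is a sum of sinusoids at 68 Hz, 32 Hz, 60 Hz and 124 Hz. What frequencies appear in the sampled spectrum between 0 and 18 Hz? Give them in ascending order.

fs/2 = 18 Hz.
68 Hz mod fs = 32 Hz.
32 Hz > fs/2 = 18 Hz, folds to fs − 32 Hz = 4 Hz.
32 Hz > fs/2 = 18 Hz, folds to fs − 32 Hz = 4 Hz.
60 Hz mod fs = 24 Hz.
24 Hz > fs/2 = 18 Hz, folds to fs − 24 Hz = 12 Hz.
124 Hz mod fs = 16 Hz.
16 Hz ≤ fs/2 = 18 Hz, appears at 16 Hz.
Distinct values: {4 Hz, 12 Hz, 16 Hz}.

4 Hz, 12 Hz, 16 Hz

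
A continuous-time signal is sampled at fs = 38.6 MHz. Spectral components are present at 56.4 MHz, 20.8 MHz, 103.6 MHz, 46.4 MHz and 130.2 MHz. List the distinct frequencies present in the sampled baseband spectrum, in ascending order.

7.8 MHz, 12.2 MHz, 14.4 MHz, 17.8 MHz

fs/2 = 19.3 MHz.
56.4 MHz mod fs = 17.8 MHz.
17.8 MHz ≤ fs/2 = 19.3 MHz, appears at 17.8 MHz.
20.8 MHz > fs/2 = 19.3 MHz, folds to fs − 20.8 MHz = 17.8 MHz.
103.6 MHz mod fs = 26.4 MHz.
26.4 MHz > fs/2 = 19.3 MHz, folds to fs − 26.4 MHz = 12.2 MHz.
46.4 MHz mod fs = 7.8 MHz.
7.8 MHz ≤ fs/2 = 19.3 MHz, appears at 7.8 MHz.
130.2 MHz mod fs = 14.4 MHz.
14.4 MHz ≤ fs/2 = 19.3 MHz, appears at 14.4 MHz.
Distinct values: {7.8 MHz, 12.2 MHz, 14.4 MHz, 17.8 MHz}.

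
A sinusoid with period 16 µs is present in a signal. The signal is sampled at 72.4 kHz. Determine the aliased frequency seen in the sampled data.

9.9 kHz

T = 16 µs → f = 1/T = 62.5 kHz.
62.5 kHz > fs/2 = 36.2 kHz, folds to fs − 62.5 kHz = 9.9 kHz.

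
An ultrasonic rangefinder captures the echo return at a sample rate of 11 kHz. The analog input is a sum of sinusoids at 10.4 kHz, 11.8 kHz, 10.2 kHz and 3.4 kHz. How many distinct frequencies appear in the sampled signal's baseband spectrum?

fs/2 = 5.5 kHz.
10.4 kHz > fs/2 = 5.5 kHz, folds to fs − 10.4 kHz = 0.6 kHz.
11.8 kHz mod fs = 0.8 kHz.
0.8 kHz ≤ fs/2 = 5.5 kHz, appears at 0.8 kHz.
10.2 kHz > fs/2 = 5.5 kHz, folds to fs − 10.2 kHz = 0.8 kHz.
3.4 kHz ≤ fs/2 = 5.5 kHz, passes unchanged.
Distinct values: {0.6 kHz, 0.8 kHz, 3.4 kHz} → 3.

3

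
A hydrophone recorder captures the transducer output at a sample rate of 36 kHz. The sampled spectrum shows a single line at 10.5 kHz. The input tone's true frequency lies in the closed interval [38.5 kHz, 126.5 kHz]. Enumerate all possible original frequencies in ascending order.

46.5 kHz, 61.5 kHz, 82.5 kHz, 97.5 kHz, 118.5 kHz

Frequencies that alias to 10.5 kHz are k·fs ± 10.5 kHz for integer k ≥ 0.
k=0: 10.5 kHz.
k=1: 25.5 kHz, 46.5 kHz.
k=2: 61.5 kHz, 82.5 kHz.
k=3: 97.5 kHz, 118.5 kHz.
k=4: 133.5 kHz, 154.5 kHz.
Within [38.5 kHz, 126.5 kHz]: 46.5 kHz, 61.5 kHz, 82.5 kHz, 97.5 kHz, 118.5 kHz.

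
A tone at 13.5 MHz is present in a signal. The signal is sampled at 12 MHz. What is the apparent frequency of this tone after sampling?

1.5 MHz

13.5 MHz mod fs = 1.5 MHz.
1.5 MHz ≤ fs/2 = 6 MHz, appears at 1.5 MHz.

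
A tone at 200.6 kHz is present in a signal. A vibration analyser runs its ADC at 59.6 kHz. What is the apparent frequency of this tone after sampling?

200.6 kHz mod fs = 21.8 kHz.
21.8 kHz ≤ fs/2 = 29.8 kHz, appears at 21.8 kHz.

21.8 kHz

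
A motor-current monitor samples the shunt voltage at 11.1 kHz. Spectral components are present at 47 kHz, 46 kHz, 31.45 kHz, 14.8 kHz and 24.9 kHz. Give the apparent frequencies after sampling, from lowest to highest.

1.6 kHz, 1.85 kHz, 2.6 kHz, 2.7 kHz, 3.7 kHz

fs/2 = 5.55 kHz.
47 kHz mod fs = 2.6 kHz.
2.6 kHz ≤ fs/2 = 5.55 kHz, appears at 2.6 kHz.
46 kHz mod fs = 1.6 kHz.
1.6 kHz ≤ fs/2 = 5.55 kHz, appears at 1.6 kHz.
31.45 kHz mod fs = 9.25 kHz.
9.25 kHz > fs/2 = 5.55 kHz, folds to fs − 9.25 kHz = 1.85 kHz.
14.8 kHz mod fs = 3.7 kHz.
3.7 kHz ≤ fs/2 = 5.55 kHz, appears at 3.7 kHz.
24.9 kHz mod fs = 2.7 kHz.
2.7 kHz ≤ fs/2 = 5.55 kHz, appears at 2.7 kHz.
Distinct values: {1.6 kHz, 1.85 kHz, 2.6 kHz, 2.7 kHz, 3.7 kHz}.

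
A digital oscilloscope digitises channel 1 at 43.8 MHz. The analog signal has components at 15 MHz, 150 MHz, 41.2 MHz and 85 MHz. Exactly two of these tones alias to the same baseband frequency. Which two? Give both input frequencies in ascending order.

41.2 MHz, 85 MHz

fs/2 = 21.9 MHz.
15 MHz ≤ fs/2 = 21.9 MHz, passes unchanged.
150 MHz mod fs = 18.6 MHz.
18.6 MHz ≤ fs/2 = 21.9 MHz, appears at 18.6 MHz.
41.2 MHz > fs/2 = 21.9 MHz, folds to fs − 41.2 MHz = 2.6 MHz.
85 MHz mod fs = 41.2 MHz.
41.2 MHz > fs/2 = 21.9 MHz, folds to fs − 41.2 MHz = 2.6 MHz.
41.2 MHz and 85 MHz both map to 2.6 MHz.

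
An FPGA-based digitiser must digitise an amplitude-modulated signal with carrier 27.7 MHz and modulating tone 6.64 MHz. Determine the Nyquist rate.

AM sidebands sit at fc ± fm = 21.06 MHz and 34.34 MHz.
Highest-frequency component: 34.34 MHz.
Nyquist rate = 2 × 34.34 MHz = 68.68 MHz.

68.68 MHz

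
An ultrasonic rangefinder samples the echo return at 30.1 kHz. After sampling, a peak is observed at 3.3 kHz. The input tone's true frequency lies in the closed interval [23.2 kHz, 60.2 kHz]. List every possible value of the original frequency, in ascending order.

Frequencies that alias to 3.3 kHz are k·fs ± 3.3 kHz for integer k ≥ 0.
k=0: 3.3 kHz.
k=1: 26.8 kHz, 33.4 kHz.
k=2: 56.9 kHz, 63.5 kHz.
k=3: 87 kHz, 93.6 kHz.
Within [23.2 kHz, 60.2 kHz]: 26.8 kHz, 33.4 kHz, 56.9 kHz.

26.8 kHz, 33.4 kHz, 56.9 kHz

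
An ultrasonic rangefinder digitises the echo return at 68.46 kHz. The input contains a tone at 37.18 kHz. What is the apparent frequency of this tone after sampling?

31.28 kHz

37.18 kHz > fs/2 = 34.23 kHz, folds to fs − 37.18 kHz = 31.28 kHz.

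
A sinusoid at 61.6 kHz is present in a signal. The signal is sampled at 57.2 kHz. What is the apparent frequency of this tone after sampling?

4.4 kHz

61.6 kHz mod fs = 4.4 kHz.
4.4 kHz ≤ fs/2 = 28.6 kHz, appears at 4.4 kHz.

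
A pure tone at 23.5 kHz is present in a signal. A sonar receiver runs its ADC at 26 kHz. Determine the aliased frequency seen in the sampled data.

2.5 kHz

23.5 kHz > fs/2 = 13 kHz, folds to fs − 23.5 kHz = 2.5 kHz.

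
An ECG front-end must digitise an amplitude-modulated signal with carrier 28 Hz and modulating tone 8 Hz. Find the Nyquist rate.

AM sidebands sit at fc ± fm = 20 Hz and 36 Hz.
Highest-frequency component: 36 Hz.
Nyquist rate = 2 × 36 Hz = 72 Hz.

72 Hz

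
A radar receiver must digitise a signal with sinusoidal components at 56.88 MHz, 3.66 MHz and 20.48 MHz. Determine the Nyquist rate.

113.76 MHz

Highest-frequency component: 56.88 MHz.
Nyquist rate = 2 × 56.88 MHz = 113.76 MHz.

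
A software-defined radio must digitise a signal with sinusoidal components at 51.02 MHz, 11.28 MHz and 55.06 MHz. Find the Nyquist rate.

Highest-frequency component: 55.06 MHz.
Nyquist rate = 2 × 55.06 MHz = 110.12 MHz.

110.12 MHz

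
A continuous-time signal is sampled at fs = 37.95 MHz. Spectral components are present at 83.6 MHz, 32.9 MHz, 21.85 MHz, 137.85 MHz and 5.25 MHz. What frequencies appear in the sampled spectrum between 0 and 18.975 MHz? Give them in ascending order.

fs/2 = 18.975 MHz.
83.6 MHz mod fs = 7.7 MHz.
7.7 MHz ≤ fs/2 = 18.975 MHz, appears at 7.7 MHz.
32.9 MHz > fs/2 = 18.975 MHz, folds to fs − 32.9 MHz = 5.05 MHz.
21.85 MHz > fs/2 = 18.975 MHz, folds to fs − 21.85 MHz = 16.1 MHz.
137.85 MHz mod fs = 24 MHz.
24 MHz > fs/2 = 18.975 MHz, folds to fs − 24 MHz = 13.95 MHz.
5.25 MHz ≤ fs/2 = 18.975 MHz, passes unchanged.
Distinct values: {5.05 MHz, 5.25 MHz, 7.7 MHz, 13.95 MHz, 16.1 MHz}.

5.05 MHz, 5.25 MHz, 7.7 MHz, 13.95 MHz, 16.1 MHz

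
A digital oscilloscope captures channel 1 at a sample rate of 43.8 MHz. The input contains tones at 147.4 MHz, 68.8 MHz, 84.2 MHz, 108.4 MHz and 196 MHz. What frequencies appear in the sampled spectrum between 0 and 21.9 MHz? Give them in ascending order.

fs/2 = 21.9 MHz.
147.4 MHz mod fs = 16 MHz.
16 MHz ≤ fs/2 = 21.9 MHz, appears at 16 MHz.
68.8 MHz mod fs = 25 MHz.
25 MHz > fs/2 = 21.9 MHz, folds to fs − 25 MHz = 18.8 MHz.
84.2 MHz mod fs = 40.4 MHz.
40.4 MHz > fs/2 = 21.9 MHz, folds to fs − 40.4 MHz = 3.4 MHz.
108.4 MHz mod fs = 20.8 MHz.
20.8 MHz ≤ fs/2 = 21.9 MHz, appears at 20.8 MHz.
196 MHz mod fs = 20.8 MHz.
20.8 MHz ≤ fs/2 = 21.9 MHz, appears at 20.8 MHz.
Distinct values: {3.4 MHz, 16 MHz, 18.8 MHz, 20.8 MHz}.

3.4 MHz, 16 MHz, 18.8 MHz, 20.8 MHz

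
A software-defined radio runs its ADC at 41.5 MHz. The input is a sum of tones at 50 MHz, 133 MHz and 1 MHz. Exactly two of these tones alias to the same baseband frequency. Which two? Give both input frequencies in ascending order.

fs/2 = 20.75 MHz.
50 MHz mod fs = 8.5 MHz.
8.5 MHz ≤ fs/2 = 20.75 MHz, appears at 8.5 MHz.
133 MHz mod fs = 8.5 MHz.
8.5 MHz ≤ fs/2 = 20.75 MHz, appears at 8.5 MHz.
1 MHz ≤ fs/2 = 20.75 MHz, passes unchanged.
50 MHz and 133 MHz both map to 8.5 MHz.

50 MHz, 133 MHz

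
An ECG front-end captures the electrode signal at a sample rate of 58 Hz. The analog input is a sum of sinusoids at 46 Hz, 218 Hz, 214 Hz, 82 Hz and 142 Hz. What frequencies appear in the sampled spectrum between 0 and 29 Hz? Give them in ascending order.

fs/2 = 29 Hz.
46 Hz > fs/2 = 29 Hz, folds to fs − 46 Hz = 12 Hz.
218 Hz mod fs = 44 Hz.
44 Hz > fs/2 = 29 Hz, folds to fs − 44 Hz = 14 Hz.
214 Hz mod fs = 40 Hz.
40 Hz > fs/2 = 29 Hz, folds to fs − 40 Hz = 18 Hz.
82 Hz mod fs = 24 Hz.
24 Hz ≤ fs/2 = 29 Hz, appears at 24 Hz.
142 Hz mod fs = 26 Hz.
26 Hz ≤ fs/2 = 29 Hz, appears at 26 Hz.
Distinct values: {12 Hz, 14 Hz, 18 Hz, 24 Hz, 26 Hz}.

12 Hz, 14 Hz, 18 Hz, 24 Hz, 26 Hz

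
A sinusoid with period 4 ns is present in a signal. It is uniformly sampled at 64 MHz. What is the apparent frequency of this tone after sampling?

6 MHz

T = 4 ns → f = 1/T = 250 MHz.
250 MHz mod fs = 58 MHz.
58 MHz > fs/2 = 32 MHz, folds to fs − 58 MHz = 6 MHz.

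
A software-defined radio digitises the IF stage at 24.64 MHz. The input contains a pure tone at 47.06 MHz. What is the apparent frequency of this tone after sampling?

2.22 MHz

47.06 MHz mod fs = 22.42 MHz.
22.42 MHz > fs/2 = 12.32 MHz, folds to fs − 22.42 MHz = 2.22 MHz.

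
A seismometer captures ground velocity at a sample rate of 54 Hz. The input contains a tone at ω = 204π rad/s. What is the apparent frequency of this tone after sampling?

ω = 204π rad/s → f = ω/(2π) = 102 Hz.
102 Hz mod fs = 48 Hz.
48 Hz > fs/2 = 27 Hz, folds to fs − 48 Hz = 6 Hz.

6 Hz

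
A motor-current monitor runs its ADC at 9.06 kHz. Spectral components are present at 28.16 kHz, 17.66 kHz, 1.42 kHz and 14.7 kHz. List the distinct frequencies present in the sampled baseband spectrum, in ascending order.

0.46 kHz, 0.98 kHz, 1.42 kHz, 3.42 kHz

fs/2 = 4.53 kHz.
28.16 kHz mod fs = 0.98 kHz.
0.98 kHz ≤ fs/2 = 4.53 kHz, appears at 0.98 kHz.
17.66 kHz mod fs = 8.6 kHz.
8.6 kHz > fs/2 = 4.53 kHz, folds to fs − 8.6 kHz = 0.46 kHz.
1.42 kHz ≤ fs/2 = 4.53 kHz, passes unchanged.
14.7 kHz mod fs = 5.64 kHz.
5.64 kHz > fs/2 = 4.53 kHz, folds to fs − 5.64 kHz = 3.42 kHz.
Distinct values: {0.46 kHz, 0.98 kHz, 1.42 kHz, 3.42 kHz}.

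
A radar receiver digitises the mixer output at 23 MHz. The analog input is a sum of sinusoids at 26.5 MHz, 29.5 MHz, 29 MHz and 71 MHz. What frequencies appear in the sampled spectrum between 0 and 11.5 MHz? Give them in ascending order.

fs/2 = 11.5 MHz.
26.5 MHz mod fs = 3.5 MHz.
3.5 MHz ≤ fs/2 = 11.5 MHz, appears at 3.5 MHz.
29.5 MHz mod fs = 6.5 MHz.
6.5 MHz ≤ fs/2 = 11.5 MHz, appears at 6.5 MHz.
29 MHz mod fs = 6 MHz.
6 MHz ≤ fs/2 = 11.5 MHz, appears at 6 MHz.
71 MHz mod fs = 2 MHz.
2 MHz ≤ fs/2 = 11.5 MHz, appears at 2 MHz.
Distinct values: {2 MHz, 3.5 MHz, 6 MHz, 6.5 MHz}.

2 MHz, 3.5 MHz, 6 MHz, 6.5 MHz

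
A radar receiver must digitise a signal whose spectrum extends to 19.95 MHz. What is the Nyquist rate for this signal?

39.9 MHz

Nyquist rate = 2 × 19.95 MHz = 39.9 MHz.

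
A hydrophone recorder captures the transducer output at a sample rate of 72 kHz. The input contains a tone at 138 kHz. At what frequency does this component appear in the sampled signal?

6 kHz

138 kHz mod fs = 66 kHz.
66 kHz > fs/2 = 36 kHz, folds to fs − 66 kHz = 6 kHz.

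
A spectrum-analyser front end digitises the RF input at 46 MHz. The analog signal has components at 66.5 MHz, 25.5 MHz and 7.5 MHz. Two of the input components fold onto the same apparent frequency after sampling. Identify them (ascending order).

fs/2 = 23 MHz.
66.5 MHz mod fs = 20.5 MHz.
20.5 MHz ≤ fs/2 = 23 MHz, appears at 20.5 MHz.
25.5 MHz > fs/2 = 23 MHz, folds to fs − 25.5 MHz = 20.5 MHz.
7.5 MHz ≤ fs/2 = 23 MHz, passes unchanged.
25.5 MHz and 66.5 MHz both map to 20.5 MHz.

25.5 MHz, 66.5 MHz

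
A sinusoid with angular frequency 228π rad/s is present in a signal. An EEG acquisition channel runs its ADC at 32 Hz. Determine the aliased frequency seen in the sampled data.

ω = 228π rad/s → f = ω/(2π) = 114 Hz.
114 Hz mod fs = 18 Hz.
18 Hz > fs/2 = 16 Hz, folds to fs − 18 Hz = 14 Hz.

14 Hz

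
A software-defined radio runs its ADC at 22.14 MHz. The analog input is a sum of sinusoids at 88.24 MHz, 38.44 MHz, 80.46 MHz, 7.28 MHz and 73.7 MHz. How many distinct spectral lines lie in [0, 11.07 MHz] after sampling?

4

fs/2 = 11.07 MHz.
88.24 MHz mod fs = 21.82 MHz.
21.82 MHz > fs/2 = 11.07 MHz, folds to fs − 21.82 MHz = 0.32 MHz.
38.44 MHz mod fs = 16.3 MHz.
16.3 MHz > fs/2 = 11.07 MHz, folds to fs − 16.3 MHz = 5.84 MHz.
80.46 MHz mod fs = 14.04 MHz.
14.04 MHz > fs/2 = 11.07 MHz, folds to fs − 14.04 MHz = 8.1 MHz.
7.28 MHz ≤ fs/2 = 11.07 MHz, passes unchanged.
73.7 MHz mod fs = 7.28 MHz.
7.28 MHz ≤ fs/2 = 11.07 MHz, appears at 7.28 MHz.
Distinct values: {0.32 MHz, 5.84 MHz, 7.28 MHz, 8.1 MHz} → 4.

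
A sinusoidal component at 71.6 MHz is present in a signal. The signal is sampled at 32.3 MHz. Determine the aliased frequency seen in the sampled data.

7 MHz

71.6 MHz mod fs = 7 MHz.
7 MHz ≤ fs/2 = 16.15 MHz, appears at 7 MHz.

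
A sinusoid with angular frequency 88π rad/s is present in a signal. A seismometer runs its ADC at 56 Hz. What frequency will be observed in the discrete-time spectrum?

ω = 88π rad/s → f = ω/(2π) = 44 Hz.
44 Hz > fs/2 = 28 Hz, folds to fs − 44 Hz = 12 Hz.

12 Hz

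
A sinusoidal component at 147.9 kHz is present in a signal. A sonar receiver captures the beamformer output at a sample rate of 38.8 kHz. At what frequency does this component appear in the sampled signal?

7.3 kHz

147.9 kHz mod fs = 31.5 kHz.
31.5 kHz > fs/2 = 19.4 kHz, folds to fs − 31.5 kHz = 7.3 kHz.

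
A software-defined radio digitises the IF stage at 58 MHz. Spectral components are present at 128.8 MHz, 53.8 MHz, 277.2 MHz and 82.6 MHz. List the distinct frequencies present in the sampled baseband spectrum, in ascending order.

fs/2 = 29 MHz.
128.8 MHz mod fs = 12.8 MHz.
12.8 MHz ≤ fs/2 = 29 MHz, appears at 12.8 MHz.
53.8 MHz > fs/2 = 29 MHz, folds to fs − 53.8 MHz = 4.2 MHz.
277.2 MHz mod fs = 45.2 MHz.
45.2 MHz > fs/2 = 29 MHz, folds to fs − 45.2 MHz = 12.8 MHz.
82.6 MHz mod fs = 24.6 MHz.
24.6 MHz ≤ fs/2 = 29 MHz, appears at 24.6 MHz.
Distinct values: {4.2 MHz, 12.8 MHz, 24.6 MHz}.

4.2 MHz, 12.8 MHz, 24.6 MHz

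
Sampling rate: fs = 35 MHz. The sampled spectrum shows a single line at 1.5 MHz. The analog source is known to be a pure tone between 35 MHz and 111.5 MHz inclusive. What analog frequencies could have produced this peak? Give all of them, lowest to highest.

Frequencies that alias to 1.5 MHz are k·fs ± 1.5 MHz for integer k ≥ 0.
k=0: 1.5 MHz.
k=1: 33.5 MHz, 36.5 MHz.
k=2: 68.5 MHz, 71.5 MHz.
k=3: 103.5 MHz, 106.5 MHz.
k=4: 138.5 MHz, 141.5 MHz.
Within [35 MHz, 111.5 MHz]: 36.5 MHz, 68.5 MHz, 71.5 MHz, 103.5 MHz, 106.5 MHz.

36.5 MHz, 68.5 MHz, 71.5 MHz, 103.5 MHz, 106.5 MHz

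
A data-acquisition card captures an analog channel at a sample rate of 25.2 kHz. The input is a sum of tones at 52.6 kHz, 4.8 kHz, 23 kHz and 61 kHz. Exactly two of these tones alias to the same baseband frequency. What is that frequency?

fs/2 = 12.6 kHz.
52.6 kHz mod fs = 2.2 kHz.
2.2 kHz ≤ fs/2 = 12.6 kHz, appears at 2.2 kHz.
4.8 kHz ≤ fs/2 = 12.6 kHz, passes unchanged.
23 kHz > fs/2 = 12.6 kHz, folds to fs − 23 kHz = 2.2 kHz.
61 kHz mod fs = 10.6 kHz.
10.6 kHz ≤ fs/2 = 12.6 kHz, appears at 10.6 kHz.
23 kHz and 52.6 kHz both map to 2.2 kHz.

2.2 kHz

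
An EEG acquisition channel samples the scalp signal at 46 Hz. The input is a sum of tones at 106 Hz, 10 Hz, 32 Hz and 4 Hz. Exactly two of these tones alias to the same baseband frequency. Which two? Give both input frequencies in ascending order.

fs/2 = 23 Hz.
106 Hz mod fs = 14 Hz.
14 Hz ≤ fs/2 = 23 Hz, appears at 14 Hz.
10 Hz ≤ fs/2 = 23 Hz, passes unchanged.
32 Hz > fs/2 = 23 Hz, folds to fs − 32 Hz = 14 Hz.
4 Hz ≤ fs/2 = 23 Hz, passes unchanged.
32 Hz and 106 Hz both map to 14 Hz.

32 Hz, 106 Hz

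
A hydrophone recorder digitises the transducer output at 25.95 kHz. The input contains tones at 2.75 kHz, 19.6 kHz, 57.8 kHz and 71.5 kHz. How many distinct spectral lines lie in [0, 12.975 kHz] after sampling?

3

fs/2 = 12.975 kHz.
2.75 kHz ≤ fs/2 = 12.975 kHz, passes unchanged.
19.6 kHz > fs/2 = 12.975 kHz, folds to fs − 19.6 kHz = 6.35 kHz.
57.8 kHz mod fs = 5.9 kHz.
5.9 kHz ≤ fs/2 = 12.975 kHz, appears at 5.9 kHz.
71.5 kHz mod fs = 19.6 kHz.
19.6 kHz > fs/2 = 12.975 kHz, folds to fs − 19.6 kHz = 6.35 kHz.
Distinct values: {2.75 kHz, 5.9 kHz, 6.35 kHz} → 3.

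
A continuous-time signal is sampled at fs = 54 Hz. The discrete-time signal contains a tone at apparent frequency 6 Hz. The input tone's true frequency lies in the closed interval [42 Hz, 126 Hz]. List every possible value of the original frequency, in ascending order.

48 Hz, 60 Hz, 102 Hz, 114 Hz

Frequencies that alias to 6 Hz are k·fs ± 6 Hz for integer k ≥ 0.
k=0: 6 Hz.
k=1: 48 Hz, 60 Hz.
k=2: 102 Hz, 114 Hz.
k=3: 156 Hz, 168 Hz.
Within [42 Hz, 126 Hz]: 48 Hz, 60 Hz, 102 Hz, 114 Hz.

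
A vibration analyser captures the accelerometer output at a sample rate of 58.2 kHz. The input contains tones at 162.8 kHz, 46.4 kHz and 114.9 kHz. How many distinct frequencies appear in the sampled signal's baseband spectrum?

2

fs/2 = 29.1 kHz.
162.8 kHz mod fs = 46.4 kHz.
46.4 kHz > fs/2 = 29.1 kHz, folds to fs − 46.4 kHz = 11.8 kHz.
46.4 kHz > fs/2 = 29.1 kHz, folds to fs − 46.4 kHz = 11.8 kHz.
114.9 kHz mod fs = 56.7 kHz.
56.7 kHz > fs/2 = 29.1 kHz, folds to fs − 56.7 kHz = 1.5 kHz.
Distinct values: {1.5 kHz, 11.8 kHz} → 2.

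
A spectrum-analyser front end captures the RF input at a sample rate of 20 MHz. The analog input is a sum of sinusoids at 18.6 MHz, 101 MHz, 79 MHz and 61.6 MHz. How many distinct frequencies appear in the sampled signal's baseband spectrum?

fs/2 = 10 MHz.
18.6 MHz > fs/2 = 10 MHz, folds to fs − 18.6 MHz = 1.4 MHz.
101 MHz mod fs = 1 MHz.
1 MHz ≤ fs/2 = 10 MHz, appears at 1 MHz.
79 MHz mod fs = 19 MHz.
19 MHz > fs/2 = 10 MHz, folds to fs − 19 MHz = 1 MHz.
61.6 MHz mod fs = 1.6 MHz.
1.6 MHz ≤ fs/2 = 10 MHz, appears at 1.6 MHz.
Distinct values: {1 MHz, 1.4 MHz, 1.6 MHz} → 3.

3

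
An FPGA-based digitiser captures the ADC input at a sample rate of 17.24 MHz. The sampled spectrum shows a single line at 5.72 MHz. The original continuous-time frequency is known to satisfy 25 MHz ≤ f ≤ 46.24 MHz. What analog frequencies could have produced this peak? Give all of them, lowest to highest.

28.76 MHz, 40.2 MHz, 46 MHz

Frequencies that alias to 5.72 MHz are k·fs ± 5.72 MHz for integer k ≥ 0.
k=0: 5.72 MHz.
k=1: 11.52 MHz, 22.96 MHz.
k=2: 28.76 MHz, 40.2 MHz.
k=3: 46 MHz, 57.44 MHz.
k=4: 63.24 MHz, 74.68 MHz.
Within [25 MHz, 46.24 MHz]: 28.76 MHz, 40.2 MHz, 46 MHz.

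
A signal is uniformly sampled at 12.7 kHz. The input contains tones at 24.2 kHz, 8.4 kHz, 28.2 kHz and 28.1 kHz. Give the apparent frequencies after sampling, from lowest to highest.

fs/2 = 6.35 kHz.
24.2 kHz mod fs = 11.5 kHz.
11.5 kHz > fs/2 = 6.35 kHz, folds to fs − 11.5 kHz = 1.2 kHz.
8.4 kHz > fs/2 = 6.35 kHz, folds to fs − 8.4 kHz = 4.3 kHz.
28.2 kHz mod fs = 2.8 kHz.
2.8 kHz ≤ fs/2 = 6.35 kHz, appears at 2.8 kHz.
28.1 kHz mod fs = 2.7 kHz.
2.7 kHz ≤ fs/2 = 6.35 kHz, appears at 2.7 kHz.
Distinct values: {1.2 kHz, 2.7 kHz, 2.8 kHz, 4.3 kHz}.

1.2 kHz, 2.7 kHz, 2.8 kHz, 4.3 kHz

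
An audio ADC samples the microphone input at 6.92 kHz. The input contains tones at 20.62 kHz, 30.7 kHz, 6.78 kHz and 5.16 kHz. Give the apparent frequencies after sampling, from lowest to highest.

0.14 kHz, 1.76 kHz, 3.02 kHz

fs/2 = 3.46 kHz.
20.62 kHz mod fs = 6.78 kHz.
6.78 kHz > fs/2 = 3.46 kHz, folds to fs − 6.78 kHz = 0.14 kHz.
30.7 kHz mod fs = 3.02 kHz.
3.02 kHz ≤ fs/2 = 3.46 kHz, appears at 3.02 kHz.
6.78 kHz > fs/2 = 3.46 kHz, folds to fs − 6.78 kHz = 0.14 kHz.
5.16 kHz > fs/2 = 3.46 kHz, folds to fs − 5.16 kHz = 1.76 kHz.
Distinct values: {0.14 kHz, 1.76 kHz, 3.02 kHz}.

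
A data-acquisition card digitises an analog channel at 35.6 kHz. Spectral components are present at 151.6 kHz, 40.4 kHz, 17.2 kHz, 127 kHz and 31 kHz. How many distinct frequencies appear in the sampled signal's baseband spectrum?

5

fs/2 = 17.8 kHz.
151.6 kHz mod fs = 9.2 kHz.
9.2 kHz ≤ fs/2 = 17.8 kHz, appears at 9.2 kHz.
40.4 kHz mod fs = 4.8 kHz.
4.8 kHz ≤ fs/2 = 17.8 kHz, appears at 4.8 kHz.
17.2 kHz ≤ fs/2 = 17.8 kHz, passes unchanged.
127 kHz mod fs = 20.2 kHz.
20.2 kHz > fs/2 = 17.8 kHz, folds to fs − 20.2 kHz = 15.4 kHz.
31 kHz > fs/2 = 17.8 kHz, folds to fs − 31 kHz = 4.6 kHz.
Distinct values: {4.6 kHz, 4.8 kHz, 9.2 kHz, 15.4 kHz, 17.2 kHz} → 5.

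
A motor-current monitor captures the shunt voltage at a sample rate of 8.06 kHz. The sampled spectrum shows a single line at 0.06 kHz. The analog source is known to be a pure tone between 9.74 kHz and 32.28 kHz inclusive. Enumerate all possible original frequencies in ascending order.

Frequencies that alias to 0.06 kHz are k·fs ± 0.06 kHz for integer k ≥ 0.
k=0: 0.06 kHz.
k=1: 8 kHz, 8.12 kHz.
k=2: 16.06 kHz, 16.18 kHz.
k=3: 24.12 kHz, 24.24 kHz.
k=4: 32.18 kHz, 32.3 kHz.
k=5: 40.24 kHz, 40.36 kHz.
Within [9.74 kHz, 32.28 kHz]: 16.06 kHz, 16.18 kHz, 24.12 kHz, 24.24 kHz, 32.18 kHz.

16.06 kHz, 16.18 kHz, 24.12 kHz, 24.24 kHz, 32.18 kHz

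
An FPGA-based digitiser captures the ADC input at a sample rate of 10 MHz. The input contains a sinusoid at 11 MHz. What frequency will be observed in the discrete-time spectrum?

11 MHz mod fs = 1 MHz.
1 MHz ≤ fs/2 = 5 MHz, appears at 1 MHz.

1 MHz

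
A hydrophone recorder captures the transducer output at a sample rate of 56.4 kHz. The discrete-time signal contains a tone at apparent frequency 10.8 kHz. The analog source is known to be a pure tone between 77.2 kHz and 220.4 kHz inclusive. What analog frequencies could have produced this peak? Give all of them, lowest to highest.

102 kHz, 123.6 kHz, 158.4 kHz, 180 kHz, 214.8 kHz

Frequencies that alias to 10.8 kHz are k·fs ± 10.8 kHz for integer k ≥ 0.
k=0: 10.8 kHz.
k=1: 45.6 kHz, 67.2 kHz.
k=2: 102 kHz, 123.6 kHz.
k=3: 158.4 kHz, 180 kHz.
k=4: 214.8 kHz, 236.4 kHz.
k=5: 271.2 kHz, 292.8 kHz.
Within [77.2 kHz, 220.4 kHz]: 102 kHz, 123.6 kHz, 158.4 kHz, 180 kHz, 214.8 kHz.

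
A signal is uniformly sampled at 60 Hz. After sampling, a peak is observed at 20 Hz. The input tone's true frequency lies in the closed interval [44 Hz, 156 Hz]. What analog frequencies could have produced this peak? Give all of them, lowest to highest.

Frequencies that alias to 20 Hz are k·fs ± 20 Hz for integer k ≥ 0.
k=0: 20 Hz.
k=1: 40 Hz, 80 Hz.
k=2: 100 Hz, 140 Hz.
k=3: 160 Hz, 200 Hz.
Within [44 Hz, 156 Hz]: 80 Hz, 100 Hz, 140 Hz.

80 Hz, 100 Hz, 140 Hz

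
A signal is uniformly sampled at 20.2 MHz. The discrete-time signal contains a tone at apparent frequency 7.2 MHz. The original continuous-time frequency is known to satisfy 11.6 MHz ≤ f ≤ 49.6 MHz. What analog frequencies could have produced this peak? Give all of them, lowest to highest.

Frequencies that alias to 7.2 MHz are k·fs ± 7.2 MHz for integer k ≥ 0.
k=0: 7.2 MHz.
k=1: 13 MHz, 27.4 MHz.
k=2: 33.2 MHz, 47.6 MHz.
k=3: 53.4 MHz, 67.8 MHz.
Within [11.6 MHz, 49.6 MHz]: 13 MHz, 27.4 MHz, 33.2 MHz, 47.6 MHz.

13 MHz, 27.4 MHz, 33.2 MHz, 47.6 MHz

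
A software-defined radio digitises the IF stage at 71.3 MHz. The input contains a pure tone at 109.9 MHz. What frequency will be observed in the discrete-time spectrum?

32.7 MHz

109.9 MHz mod fs = 38.6 MHz.
38.6 MHz > fs/2 = 35.65 MHz, folds to fs − 38.6 MHz = 32.7 MHz.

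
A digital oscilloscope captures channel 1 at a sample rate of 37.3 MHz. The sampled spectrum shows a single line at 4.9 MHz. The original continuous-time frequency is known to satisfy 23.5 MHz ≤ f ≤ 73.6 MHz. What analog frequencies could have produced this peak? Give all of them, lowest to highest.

32.4 MHz, 42.2 MHz, 69.7 MHz

Frequencies that alias to 4.9 MHz are k·fs ± 4.9 MHz for integer k ≥ 0.
k=0: 4.9 MHz.
k=1: 32.4 MHz, 42.2 MHz.
k=2: 69.7 MHz, 79.5 MHz.
k=3: 107 MHz, 116.8 MHz.
Within [23.5 MHz, 73.6 MHz]: 32.4 MHz, 42.2 MHz, 69.7 MHz.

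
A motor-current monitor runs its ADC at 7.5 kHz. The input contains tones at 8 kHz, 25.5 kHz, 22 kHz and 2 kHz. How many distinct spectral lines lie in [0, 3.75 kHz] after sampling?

fs/2 = 3.75 kHz.
8 kHz mod fs = 0.5 kHz.
0.5 kHz ≤ fs/2 = 3.75 kHz, appears at 0.5 kHz.
25.5 kHz mod fs = 3 kHz.
3 kHz ≤ fs/2 = 3.75 kHz, appears at 3 kHz.
22 kHz mod fs = 7 kHz.
7 kHz > fs/2 = 3.75 kHz, folds to fs − 7 kHz = 0.5 kHz.
2 kHz ≤ fs/2 = 3.75 kHz, passes unchanged.
Distinct values: {0.5 kHz, 2 kHz, 3 kHz} → 3.

3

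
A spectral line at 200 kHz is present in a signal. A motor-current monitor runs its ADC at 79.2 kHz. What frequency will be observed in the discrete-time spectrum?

37.6 kHz

200 kHz mod fs = 41.6 kHz.
41.6 kHz > fs/2 = 39.6 kHz, folds to fs − 41.6 kHz = 37.6 kHz.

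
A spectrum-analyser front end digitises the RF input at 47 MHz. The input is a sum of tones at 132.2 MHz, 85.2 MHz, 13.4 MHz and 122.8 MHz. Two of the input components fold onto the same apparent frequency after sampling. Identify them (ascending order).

fs/2 = 23.5 MHz.
132.2 MHz mod fs = 38.2 MHz.
38.2 MHz > fs/2 = 23.5 MHz, folds to fs − 38.2 MHz = 8.8 MHz.
85.2 MHz mod fs = 38.2 MHz.
38.2 MHz > fs/2 = 23.5 MHz, folds to fs − 38.2 MHz = 8.8 MHz.
13.4 MHz ≤ fs/2 = 23.5 MHz, passes unchanged.
122.8 MHz mod fs = 28.8 MHz.
28.8 MHz > fs/2 = 23.5 MHz, folds to fs − 28.8 MHz = 18.2 MHz.
85.2 MHz and 132.2 MHz both map to 8.8 MHz.

85.2 MHz, 132.2 MHz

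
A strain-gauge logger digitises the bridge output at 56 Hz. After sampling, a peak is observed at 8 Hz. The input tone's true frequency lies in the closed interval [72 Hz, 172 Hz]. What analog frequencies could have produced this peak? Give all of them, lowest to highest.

Frequencies that alias to 8 Hz are k·fs ± 8 Hz for integer k ≥ 0.
k=0: 8 Hz.
k=1: 48 Hz, 64 Hz.
k=2: 104 Hz, 120 Hz.
k=3: 160 Hz, 176 Hz.
k=4: 216 Hz, 232 Hz.
Within [72 Hz, 172 Hz]: 104 Hz, 120 Hz, 160 Hz.

104 Hz, 120 Hz, 160 Hz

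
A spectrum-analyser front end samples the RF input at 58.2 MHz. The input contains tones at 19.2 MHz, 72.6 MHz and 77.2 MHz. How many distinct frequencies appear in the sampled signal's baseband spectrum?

fs/2 = 29.1 MHz.
19.2 MHz ≤ fs/2 = 29.1 MHz, passes unchanged.
72.6 MHz mod fs = 14.4 MHz.
14.4 MHz ≤ fs/2 = 29.1 MHz, appears at 14.4 MHz.
77.2 MHz mod fs = 19 MHz.
19 MHz ≤ fs/2 = 29.1 MHz, appears at 19 MHz.
Distinct values: {14.4 MHz, 19 MHz, 19.2 MHz} → 3.

3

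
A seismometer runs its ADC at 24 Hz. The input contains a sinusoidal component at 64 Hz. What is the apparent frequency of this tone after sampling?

64 Hz mod fs = 16 Hz.
16 Hz > fs/2 = 12 Hz, folds to fs − 16 Hz = 8 Hz.

8 Hz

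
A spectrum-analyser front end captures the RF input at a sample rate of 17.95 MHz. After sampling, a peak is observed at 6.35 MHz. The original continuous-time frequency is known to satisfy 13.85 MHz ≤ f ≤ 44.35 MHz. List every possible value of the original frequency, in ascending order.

Frequencies that alias to 6.35 MHz are k·fs ± 6.35 MHz for integer k ≥ 0.
k=0: 6.35 MHz.
k=1: 11.6 MHz, 24.3 MHz.
k=2: 29.55 MHz, 42.25 MHz.
k=3: 47.5 MHz, 60.2 MHz.
Within [13.85 MHz, 44.35 MHz]: 24.3 MHz, 29.55 MHz, 42.25 MHz.

24.3 MHz, 29.55 MHz, 42.25 MHz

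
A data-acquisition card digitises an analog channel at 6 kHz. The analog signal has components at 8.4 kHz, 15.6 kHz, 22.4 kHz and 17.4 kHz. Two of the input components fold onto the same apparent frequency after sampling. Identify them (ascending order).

fs/2 = 3 kHz.
8.4 kHz mod fs = 2.4 kHz.
2.4 kHz ≤ fs/2 = 3 kHz, appears at 2.4 kHz.
15.6 kHz mod fs = 3.6 kHz.
3.6 kHz > fs/2 = 3 kHz, folds to fs − 3.6 kHz = 2.4 kHz.
22.4 kHz mod fs = 4.4 kHz.
4.4 kHz > fs/2 = 3 kHz, folds to fs − 4.4 kHz = 1.6 kHz.
17.4 kHz mod fs = 5.4 kHz.
5.4 kHz > fs/2 = 3 kHz, folds to fs − 5.4 kHz = 0.6 kHz.
8.4 kHz and 15.6 kHz both map to 2.4 kHz.

8.4 kHz, 15.6 kHz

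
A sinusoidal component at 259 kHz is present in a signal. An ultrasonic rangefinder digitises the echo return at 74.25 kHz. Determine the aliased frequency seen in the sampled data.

259 kHz mod fs = 36.25 kHz.
36.25 kHz ≤ fs/2 = 37.125 kHz, appears at 36.25 kHz.

36.25 kHz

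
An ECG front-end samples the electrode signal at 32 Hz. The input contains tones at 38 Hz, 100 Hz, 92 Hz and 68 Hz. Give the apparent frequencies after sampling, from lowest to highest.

fs/2 = 16 Hz.
38 Hz mod fs = 6 Hz.
6 Hz ≤ fs/2 = 16 Hz, appears at 6 Hz.
100 Hz mod fs = 4 Hz.
4 Hz ≤ fs/2 = 16 Hz, appears at 4 Hz.
92 Hz mod fs = 28 Hz.
28 Hz > fs/2 = 16 Hz, folds to fs − 28 Hz = 4 Hz.
68 Hz mod fs = 4 Hz.
4 Hz ≤ fs/2 = 16 Hz, appears at 4 Hz.
Distinct values: {4 Hz, 6 Hz}.

4 Hz, 6 Hz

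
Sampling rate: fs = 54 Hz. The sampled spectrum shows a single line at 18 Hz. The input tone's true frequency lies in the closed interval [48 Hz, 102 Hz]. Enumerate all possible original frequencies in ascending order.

72 Hz, 90 Hz

Frequencies that alias to 18 Hz are k·fs ± 18 Hz for integer k ≥ 0.
k=0: 18 Hz.
k=1: 36 Hz, 72 Hz.
k=2: 90 Hz, 126 Hz.
k=3: 144 Hz, 180 Hz.
Within [48 Hz, 102 Hz]: 72 Hz, 90 Hz.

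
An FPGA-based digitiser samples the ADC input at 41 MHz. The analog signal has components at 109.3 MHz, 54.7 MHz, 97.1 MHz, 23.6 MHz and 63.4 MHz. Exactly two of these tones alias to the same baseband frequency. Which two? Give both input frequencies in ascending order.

54.7 MHz, 109.3 MHz

fs/2 = 20.5 MHz.
109.3 MHz mod fs = 27.3 MHz.
27.3 MHz > fs/2 = 20.5 MHz, folds to fs − 27.3 MHz = 13.7 MHz.
54.7 MHz mod fs = 13.7 MHz.
13.7 MHz ≤ fs/2 = 20.5 MHz, appears at 13.7 MHz.
97.1 MHz mod fs = 15.1 MHz.
15.1 MHz ≤ fs/2 = 20.5 MHz, appears at 15.1 MHz.
23.6 MHz > fs/2 = 20.5 MHz, folds to fs − 23.6 MHz = 17.4 MHz.
63.4 MHz mod fs = 22.4 MHz.
22.4 MHz > fs/2 = 20.5 MHz, folds to fs − 22.4 MHz = 18.6 MHz.
54.7 MHz and 109.3 MHz both map to 13.7 MHz.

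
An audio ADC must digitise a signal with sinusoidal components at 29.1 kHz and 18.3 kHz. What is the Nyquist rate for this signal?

Highest-frequency component: 29.1 kHz.
Nyquist rate = 2 × 29.1 kHz = 58.2 kHz.

58.2 kHz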